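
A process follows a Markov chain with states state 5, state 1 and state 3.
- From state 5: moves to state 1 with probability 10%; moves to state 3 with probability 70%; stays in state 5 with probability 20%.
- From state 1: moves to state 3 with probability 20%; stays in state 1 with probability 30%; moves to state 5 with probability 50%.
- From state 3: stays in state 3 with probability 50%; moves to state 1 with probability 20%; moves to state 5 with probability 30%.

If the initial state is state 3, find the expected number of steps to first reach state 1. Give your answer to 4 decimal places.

Let t(s) be the expected number of steps to first reach state 1 from state s, with t(state 1) = 0. Conditioning on the first step:
t(state 5) = 1 + 0.2·t(state 5) + 0.7·t(state 3)
t(state 3) = 1 + 0.3·t(state 5) + 0.5·t(state 3)
Solving: t(state 5) = 6.3158, t(state 3) = 5.7895.
Expected steps from state 3 to state 1: 5.7895.

5.7895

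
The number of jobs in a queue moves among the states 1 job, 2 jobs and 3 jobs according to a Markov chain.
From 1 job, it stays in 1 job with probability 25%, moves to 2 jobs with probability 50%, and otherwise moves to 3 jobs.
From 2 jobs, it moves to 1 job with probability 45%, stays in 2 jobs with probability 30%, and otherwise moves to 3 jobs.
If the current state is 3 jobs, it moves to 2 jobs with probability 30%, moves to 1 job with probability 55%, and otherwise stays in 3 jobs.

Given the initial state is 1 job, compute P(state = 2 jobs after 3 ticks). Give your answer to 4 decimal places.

Propagate the distribution vector 3 ticks from 1 job.
After 0 ticks: (1.0000, 0.0000, 0.0000)
After 1 tick: (0.2500, 0.5000, 0.2500)
After 2 ticks: (0.4250, 0.3500, 0.2250)
After 3 ticks: (0.3875, 0.3850, 0.2275)
P(in 2 jobs after 3 ticks) = 0.3850

0.3850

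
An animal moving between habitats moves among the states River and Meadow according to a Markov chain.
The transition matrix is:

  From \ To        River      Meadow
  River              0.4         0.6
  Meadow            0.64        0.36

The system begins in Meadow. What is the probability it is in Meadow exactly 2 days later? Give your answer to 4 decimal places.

Sum over the intermediate state after 1 day:
P = P(Meadow→River)·P(River→Meadow) + P(Meadow→Meadow)·P(Meadow→Meadow)
  = 0.64×0.6 + 0.36×0.36
  = 0.3840 + 0.1296 = 0.5136

0.5136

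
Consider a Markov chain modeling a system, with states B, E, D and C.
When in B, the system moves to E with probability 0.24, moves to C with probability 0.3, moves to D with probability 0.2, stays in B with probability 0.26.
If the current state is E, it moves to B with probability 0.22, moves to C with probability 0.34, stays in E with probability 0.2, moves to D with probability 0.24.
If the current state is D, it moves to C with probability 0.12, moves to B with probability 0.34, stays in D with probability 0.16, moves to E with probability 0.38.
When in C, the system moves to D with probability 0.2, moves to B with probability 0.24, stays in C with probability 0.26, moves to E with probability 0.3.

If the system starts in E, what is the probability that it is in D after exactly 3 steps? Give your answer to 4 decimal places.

Propagate the distribution vector 3 steps from E.
After 0 steps: (0.0000, 1.0000, 0.0000, 0.0000)
After 1 step: (0.2200, 0.2000, 0.2400, 0.3400)
After 2 steps: (0.2644, 0.2860, 0.1984, 0.2512)
After 3 steps: (0.2594, 0.2714, 0.2035, 0.2657)
P(in D after 3 steps) = 0.2035

0.2035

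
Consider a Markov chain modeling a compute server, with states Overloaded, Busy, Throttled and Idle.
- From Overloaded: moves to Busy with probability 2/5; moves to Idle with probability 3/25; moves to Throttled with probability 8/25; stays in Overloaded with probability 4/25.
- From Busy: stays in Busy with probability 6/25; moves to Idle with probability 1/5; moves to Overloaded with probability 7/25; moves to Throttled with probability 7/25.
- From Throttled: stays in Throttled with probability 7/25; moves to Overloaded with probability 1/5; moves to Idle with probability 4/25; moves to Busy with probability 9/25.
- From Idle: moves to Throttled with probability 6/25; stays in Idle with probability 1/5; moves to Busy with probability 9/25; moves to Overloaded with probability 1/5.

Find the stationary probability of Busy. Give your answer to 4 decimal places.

Let the stationary distribution be π with π = πP and π_1 + π_2 + π_3 + π_4 = 1.
π_1 = 0.16·π_1 + 0.28·π_2 + 0.2·π_3 + 0.2·π_4
π_2 = 0.4·π_1 + 0.24·π_2 + 0.36·π_3 + 0.36·π_4
π_3 = 0.32·π_1 + 0.28·π_2 + 0.28·π_3 + 0.24·π_4
Solving with the normalization constraint gives π = (0.2176, 0.3292, 0.2819, 0.1713).
So the stationary probability of Busy is 0.3292.

0.3292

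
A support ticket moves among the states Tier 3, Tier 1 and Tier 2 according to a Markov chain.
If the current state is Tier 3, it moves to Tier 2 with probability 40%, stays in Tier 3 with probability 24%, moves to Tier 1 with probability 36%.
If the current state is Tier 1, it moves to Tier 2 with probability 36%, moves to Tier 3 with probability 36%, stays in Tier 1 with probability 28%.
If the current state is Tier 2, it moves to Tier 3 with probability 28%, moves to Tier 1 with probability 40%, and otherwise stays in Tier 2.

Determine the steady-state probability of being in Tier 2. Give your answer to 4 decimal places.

0.3575

Let the stationary distribution be π with π = πP and π_1 + π_2 + π_3 = 1.
π_1 = 0.24·π_1 + 0.36·π_2 + 0.28·π_3
π_2 = 0.36·π_1 + 0.28·π_2 + 0.4·π_3
Solving with the normalization constraint gives π = (0.2959, 0.3466, 0.3575).
So the stationary probability of Tier 2 is 0.3575.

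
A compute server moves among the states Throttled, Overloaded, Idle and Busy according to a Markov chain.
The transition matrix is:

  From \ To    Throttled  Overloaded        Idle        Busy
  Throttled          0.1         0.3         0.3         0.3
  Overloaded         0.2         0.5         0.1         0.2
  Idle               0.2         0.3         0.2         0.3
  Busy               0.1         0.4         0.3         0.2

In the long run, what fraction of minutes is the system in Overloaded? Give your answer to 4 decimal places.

0.4045

Let the stationary distribution be π with π = πP and π_1 + π_2 + π_3 + π_4 = 1.
π_1 = 0.1·π_1 + 0.2·π_2 + 0.2·π_3 + 0.1·π_4
π_2 = 0.3·π_1 + 0.5·π_2 + 0.3·π_3 + 0.4·π_4
π_3 = 0.3·π_1 + 0.1·π_2 + 0.2·π_3 + 0.3·π_4
Solving with the normalization constraint gives π = (0.1604, 0.4045, 0.1992, 0.2360).
So the stationary probability of Overloaded is 0.4045.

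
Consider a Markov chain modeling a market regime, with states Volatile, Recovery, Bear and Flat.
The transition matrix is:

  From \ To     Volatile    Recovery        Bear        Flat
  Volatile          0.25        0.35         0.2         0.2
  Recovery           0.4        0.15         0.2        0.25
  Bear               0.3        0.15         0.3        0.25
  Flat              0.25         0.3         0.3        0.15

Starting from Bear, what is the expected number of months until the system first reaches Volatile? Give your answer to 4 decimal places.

Let t(s) be the expected number of months to first reach Volatile from state s, with t(Volatile) = 0. Conditioning on the first month:
t(Recovery) = 1 + 0.15·t(Recovery) + 0.2·t(Bear) + 0.25·t(Flat)
t(Bear) = 1 + 0.15·t(Recovery) + 0.3·t(Bear) + 0.25·t(Flat)
t(Flat) = 1 + 0.3·t(Recovery) + 0.3·t(Bear) + 0.15·t(Flat)
Solving: t(Recovery) = 2.9312, t(Bear) = 3.2568, t(Flat) = 3.3605.
Expected months from Bear to Volatile: 3.2568.

3.2568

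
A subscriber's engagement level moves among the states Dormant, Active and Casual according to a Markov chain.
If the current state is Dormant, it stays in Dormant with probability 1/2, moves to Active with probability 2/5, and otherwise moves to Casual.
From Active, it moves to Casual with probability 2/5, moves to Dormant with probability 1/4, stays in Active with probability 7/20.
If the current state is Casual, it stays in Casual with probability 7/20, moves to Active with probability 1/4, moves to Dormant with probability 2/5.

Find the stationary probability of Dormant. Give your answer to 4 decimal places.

Let the stationary distribution be π with π = πP and π_1 + π_2 + π_3 = 1.
π_1 = 0.5·π_1 + 0.25·π_2 + 0.4·π_3
π_2 = 0.4·π_1 + 0.35·π_2 + 0.25·π_3
Solving with the normalization constraint gives π = (0.3874, 0.3423, 0.2703).
So the stationary probability of Dormant is 0.3874.

0.3874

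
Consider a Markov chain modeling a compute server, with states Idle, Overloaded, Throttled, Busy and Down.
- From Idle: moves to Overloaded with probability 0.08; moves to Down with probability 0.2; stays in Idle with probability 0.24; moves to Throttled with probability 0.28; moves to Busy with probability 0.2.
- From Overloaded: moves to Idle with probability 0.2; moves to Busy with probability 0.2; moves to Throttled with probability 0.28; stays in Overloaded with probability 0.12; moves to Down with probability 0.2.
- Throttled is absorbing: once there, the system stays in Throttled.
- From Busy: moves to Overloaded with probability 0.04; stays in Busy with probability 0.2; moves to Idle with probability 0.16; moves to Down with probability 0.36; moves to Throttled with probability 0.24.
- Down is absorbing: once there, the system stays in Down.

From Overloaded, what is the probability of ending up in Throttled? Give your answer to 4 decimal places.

Let h(s) be the probability of absorption at Throttled starting from transient state s. Then h(Throttled) = 1 and h(Down) = 0. By first-step analysis:
h(Idle) = 0.24·h(Idle) + 0.08·h(Overloaded) + 0.28·1 + 0.2·h(Busy) + 0.2·0
h(Overloaded) = 0.2·h(Idle) + 0.12·h(Overloaded) + 0.28·1 + 0.2·h(Busy) + 0.2·0
h(Busy) = 0.16·h(Idle) + 0.04·h(Overloaded) + 0.24·1 + 0.2·h(Busy) + 0.36·0
Solving: h(Idle) = 0.5397, h(Overloaded) = 0.5397, h(Busy) = 0.4349.
Starting from Overloaded, the probability is 0.5397.

0.5397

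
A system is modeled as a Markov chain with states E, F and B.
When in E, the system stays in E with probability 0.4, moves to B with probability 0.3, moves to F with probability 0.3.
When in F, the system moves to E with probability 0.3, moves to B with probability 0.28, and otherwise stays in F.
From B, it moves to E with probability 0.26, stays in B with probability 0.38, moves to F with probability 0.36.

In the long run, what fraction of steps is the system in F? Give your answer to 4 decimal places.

Let the stationary distribution be π with π = πP and π_1 + π_2 + π_3 = 1.
π_1 = 0.4·π_1 + 0.3·π_2 + 0.26·π_3
π_2 = 0.3·π_1 + 0.42·π_2 + 0.36·π_3
Solving with the normalization constraint gives π = (0.3192, 0.3626, 0.3182).
So the stationary probability of F is 0.3626.

0.3626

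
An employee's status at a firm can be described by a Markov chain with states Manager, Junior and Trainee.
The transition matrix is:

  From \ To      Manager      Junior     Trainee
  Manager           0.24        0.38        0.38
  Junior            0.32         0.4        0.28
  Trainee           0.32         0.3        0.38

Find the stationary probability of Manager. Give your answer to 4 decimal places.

Let the stationary distribution be π with π = πP and π_1 + π_2 + π_3 = 1.
π_1 = 0.24·π_1 + 0.32·π_2 + 0.32·π_3
π_2 = 0.38·π_1 + 0.4·π_2 + 0.3·π_3
Solving with the normalization constraint gives π = (0.2963, 0.3597, 0.3440).
So the stationary probability of Manager is 0.2963.

0.2963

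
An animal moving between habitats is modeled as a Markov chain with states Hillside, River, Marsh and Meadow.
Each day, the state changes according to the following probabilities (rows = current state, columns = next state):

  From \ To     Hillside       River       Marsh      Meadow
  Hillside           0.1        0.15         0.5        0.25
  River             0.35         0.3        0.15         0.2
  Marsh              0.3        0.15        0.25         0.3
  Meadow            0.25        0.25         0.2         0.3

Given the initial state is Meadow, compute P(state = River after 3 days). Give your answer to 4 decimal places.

0.2089

Propagate the distribution vector 3 days from Meadow.
After 0 days: (0.0000, 0.0000, 0.0000, 1.0000)
After 1 day: (0.2500, 0.2500, 0.2000, 0.3000)
After 2 days: (0.2475, 0.2175, 0.2725, 0.2625)
After 3 days: (0.2483, 0.2089, 0.2770, 0.2659)
P(in River after 3 days) = 0.2089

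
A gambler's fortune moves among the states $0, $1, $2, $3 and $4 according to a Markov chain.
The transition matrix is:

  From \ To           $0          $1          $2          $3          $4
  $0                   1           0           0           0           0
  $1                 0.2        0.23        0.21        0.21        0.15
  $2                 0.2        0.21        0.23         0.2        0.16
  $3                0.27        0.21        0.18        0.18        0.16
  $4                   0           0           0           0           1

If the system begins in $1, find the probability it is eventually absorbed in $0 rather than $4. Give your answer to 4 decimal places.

0.5815

Let h(s) be the probability of absorption at $0 starting from transient state s. Then h($0) = 1 and h($4) = 0. By first-step analysis:
h($1) = 0.2·1 + 0.23·h($1) + 0.21·h($2) + 0.21·h($3) + 0.15·0
h($2) = 0.2·1 + 0.21·h($1) + 0.23·h($2) + 0.2·h($3) + 0.16·0
h($3) = 0.27·1 + 0.21·h($1) + 0.18·h($2) + 0.18·h($3) + 0.16·0
Solving: h($1) = 0.5815, h($2) = 0.5753, h($3) = 0.6045.
Starting from $1, the probability is 0.5815.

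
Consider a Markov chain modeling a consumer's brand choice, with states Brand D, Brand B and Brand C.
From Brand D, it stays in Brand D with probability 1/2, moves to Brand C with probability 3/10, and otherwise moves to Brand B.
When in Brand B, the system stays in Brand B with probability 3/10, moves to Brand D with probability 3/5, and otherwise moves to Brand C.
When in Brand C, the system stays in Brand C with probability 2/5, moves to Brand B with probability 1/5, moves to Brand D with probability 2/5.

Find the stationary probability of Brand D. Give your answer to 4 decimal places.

Let the stationary distribution be π with π = πP and π_1 + π_2 + π_3 = 1.
π_1 = 0.5·π_1 + 0.6·π_2 + 0.4·π_3
π_2 = 0.2·π_1 + 0.3·π_2 + 0.2·π_3
Solving with the normalization constraint gives π = (0.4938, 0.2222, 0.2840).
So the stationary probability of Brand D is 0.4938.

0.4938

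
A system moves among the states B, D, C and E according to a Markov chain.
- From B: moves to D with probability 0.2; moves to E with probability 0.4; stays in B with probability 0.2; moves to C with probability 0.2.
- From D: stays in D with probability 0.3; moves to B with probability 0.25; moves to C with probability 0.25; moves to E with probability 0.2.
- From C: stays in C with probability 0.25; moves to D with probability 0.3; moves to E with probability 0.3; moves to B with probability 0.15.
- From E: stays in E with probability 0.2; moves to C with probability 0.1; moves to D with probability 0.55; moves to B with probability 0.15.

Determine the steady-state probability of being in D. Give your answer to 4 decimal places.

0.3453

Let the stationary distribution be π with π = πP and π_1 + π_2 + π_3 + π_4 = 1.
π_1 = 0.2·π_1 + 0.25·π_2 + 0.15·π_3 + 0.15·π_4
π_2 = 0.2·π_1 + 0.3·π_2 + 0.3·π_3 + 0.55·π_4
π_3 = 0.2·π_1 + 0.25·π_2 + 0.25·π_3 + 0.1·π_4
Solving with the normalization constraint gives π = (0.1942, 0.3453, 0.2014, 0.2590).
So the stationary probability of D is 0.3453.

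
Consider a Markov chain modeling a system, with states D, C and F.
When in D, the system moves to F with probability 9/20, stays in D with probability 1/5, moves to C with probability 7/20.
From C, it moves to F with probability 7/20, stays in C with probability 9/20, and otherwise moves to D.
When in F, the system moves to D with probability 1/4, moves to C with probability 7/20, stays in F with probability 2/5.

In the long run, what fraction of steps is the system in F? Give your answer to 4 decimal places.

0.3915

Let the stationary distribution be π with π = πP and π_1 + π_2 + π_3 = 1.
π_1 = 0.2·π_1 + 0.2·π_2 + 0.25·π_3
π_2 = 0.35·π_1 + 0.45·π_2 + 0.35·π_3
Solving with the normalization constraint gives π = (0.2196, 0.3889, 0.3915).
So the stationary probability of F is 0.3915.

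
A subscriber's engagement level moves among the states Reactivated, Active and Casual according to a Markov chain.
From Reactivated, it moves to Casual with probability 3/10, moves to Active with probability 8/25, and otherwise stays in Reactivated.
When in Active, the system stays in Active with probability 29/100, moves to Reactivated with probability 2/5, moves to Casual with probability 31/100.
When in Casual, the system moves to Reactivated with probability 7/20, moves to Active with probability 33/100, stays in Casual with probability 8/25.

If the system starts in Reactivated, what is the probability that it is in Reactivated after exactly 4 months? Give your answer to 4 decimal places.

Propagate the distribution vector 4 months from Reactivated.
After 0 months: (1.0000, 0.0000, 0.0000)
After 1 month: (0.3800, 0.3200, 0.3000)
After 2 months: (0.3774, 0.3134, 0.3092)
After 3 months: (0.3770, 0.3137, 0.3093)
After 4 months: (0.3770, 0.3137, 0.3093)
P(in Reactivated after 4 months) = 0.3770

0.3770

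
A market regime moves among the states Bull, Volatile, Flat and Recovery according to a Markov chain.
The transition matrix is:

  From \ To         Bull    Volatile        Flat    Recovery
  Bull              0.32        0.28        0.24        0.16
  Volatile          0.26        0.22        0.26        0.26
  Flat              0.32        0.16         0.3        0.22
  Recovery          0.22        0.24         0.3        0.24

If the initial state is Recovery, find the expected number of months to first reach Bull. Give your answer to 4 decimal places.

Let t(s) be the expected number of months to first reach Bull from state s, with t(Bull) = 0. Conditioning on the first month:
t(Volatile) = 1 + 0.22·t(Volatile) + 0.26·t(Flat) + 0.26·t(Recovery)
t(Flat) = 1 + 0.16·t(Volatile) + 0.3·t(Flat) + 0.22·t(Recovery)
t(Recovery) = 1 + 0.24·t(Volatile) + 0.3·t(Flat) + 0.24·t(Recovery)
Solving: t(Volatile) = 3.7439, t(Flat) = 3.5041, t(Recovery) = 3.8813.
Expected months from Recovery to Bull: 3.8813.

3.8813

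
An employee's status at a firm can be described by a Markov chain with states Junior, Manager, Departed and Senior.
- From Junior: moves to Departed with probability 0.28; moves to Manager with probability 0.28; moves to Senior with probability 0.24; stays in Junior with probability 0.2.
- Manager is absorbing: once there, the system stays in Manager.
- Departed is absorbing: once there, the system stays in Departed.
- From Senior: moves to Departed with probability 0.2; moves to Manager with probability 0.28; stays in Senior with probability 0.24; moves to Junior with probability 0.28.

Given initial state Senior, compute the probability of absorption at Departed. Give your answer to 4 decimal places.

Let h(s) be the probability of absorption at Departed starting from transient state s. Then h(Departed) = 1 and h(Manager) = 0. By first-step analysis:
h(Junior) = 0.2·h(Junior) + 0.28·0 + 0.28·1 + 0.24·h(Senior)
h(Senior) = 0.28·h(Junior) + 0.28·0 + 0.2·1 + 0.24·h(Senior)
Solving: h(Junior) = 0.4822, h(Senior) = 0.4408.
Starting from Senior, the probability is 0.4408.

0.4408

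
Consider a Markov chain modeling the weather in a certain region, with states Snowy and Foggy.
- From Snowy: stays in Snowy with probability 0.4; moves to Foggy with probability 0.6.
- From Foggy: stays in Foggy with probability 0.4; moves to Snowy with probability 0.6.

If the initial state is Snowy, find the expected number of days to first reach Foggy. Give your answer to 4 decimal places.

1.6667

Let t(s) be the expected number of days to first reach Foggy from state s, with t(Foggy) = 0. Conditioning on the first day:
t(Snowy) = 1 + 0.4·t(Snowy)
Solving: t(Snowy) = 1.6667.
Expected days from Snowy to Foggy: 1.6667.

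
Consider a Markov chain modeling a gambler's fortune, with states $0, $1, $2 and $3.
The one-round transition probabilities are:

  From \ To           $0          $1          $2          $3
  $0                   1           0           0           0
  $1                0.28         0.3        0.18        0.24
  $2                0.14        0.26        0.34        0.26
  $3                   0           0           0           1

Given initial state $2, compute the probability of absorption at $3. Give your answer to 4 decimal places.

Let h(s) be the probability of absorption at $3 starting from transient state s. Then h($3) = 1 and h($0) = 0. By first-step analysis:
h($1) = 0.28·0 + 0.3·h($1) + 0.18·h($2) + 0.24·1
h($2) = 0.14·0 + 0.26·h($1) + 0.34·h($2) + 0.26·1
Solving: h($1) = 0.4942, h($2) = 0.5886.
Starting from $2, the probability is 0.5886.

0.5886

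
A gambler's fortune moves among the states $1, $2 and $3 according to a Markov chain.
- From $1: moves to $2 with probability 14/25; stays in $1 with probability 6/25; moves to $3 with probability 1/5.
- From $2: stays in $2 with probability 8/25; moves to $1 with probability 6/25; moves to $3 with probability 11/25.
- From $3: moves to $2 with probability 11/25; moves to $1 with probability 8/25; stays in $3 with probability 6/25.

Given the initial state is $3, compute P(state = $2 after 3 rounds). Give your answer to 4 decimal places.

0.4200

Propagate the distribution vector 3 rounds from $3.
After 0 rounds: (0.0000, 0.0000, 1.0000)
After 1 round: (0.3200, 0.4400, 0.2400)
After 2 rounds: (0.2592, 0.4256, 0.3152)
After 3 rounds: (0.2652, 0.4200, 0.3148)
P(in $2 after 3 rounds) = 0.4200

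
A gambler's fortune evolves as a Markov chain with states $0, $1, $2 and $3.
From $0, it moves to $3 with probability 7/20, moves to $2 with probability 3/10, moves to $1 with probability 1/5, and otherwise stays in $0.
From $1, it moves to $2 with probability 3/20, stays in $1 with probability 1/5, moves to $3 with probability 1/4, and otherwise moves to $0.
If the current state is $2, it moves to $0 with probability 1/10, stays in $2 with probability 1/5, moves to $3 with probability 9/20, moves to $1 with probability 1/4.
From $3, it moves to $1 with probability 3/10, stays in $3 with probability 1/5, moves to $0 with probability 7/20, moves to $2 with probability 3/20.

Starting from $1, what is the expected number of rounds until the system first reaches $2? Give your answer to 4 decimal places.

Let t(s) be the expected number of rounds to first reach $2 from state s, with t($2) = 0. Conditioning on the first round:
t($0) = 1 + 0.15·t($0) + 0.2·t($1) + 0.35·t($3)
t($1) = 1 + 0.4·t($0) + 0.2·t($1) + 0.25·t($3)
t($3) = 1 + 0.35·t($0) + 0.3·t($1) + 0.2·t($3)
Solving: t($0) = 4.4831, t($1) = 5.0918, t($3) = 5.1208.
Expected rounds from $1 to $2: 5.0918.

5.0918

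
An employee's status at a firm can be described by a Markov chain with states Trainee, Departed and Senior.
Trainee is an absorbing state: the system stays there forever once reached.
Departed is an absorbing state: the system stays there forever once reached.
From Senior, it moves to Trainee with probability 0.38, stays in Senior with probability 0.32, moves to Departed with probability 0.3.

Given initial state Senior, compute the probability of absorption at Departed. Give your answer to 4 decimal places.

0.4412

Let h(s) be the probability of absorption at Departed starting from transient state s. Then h(Departed) = 1 and h(Trainee) = 0. By first-step analysis:
h(Senior) = 0.38·0 + 0.3·1 + 0.32·h(Senior)
Solving: h(Senior) = 0.4412.
Starting from Senior, the probability is 0.4412.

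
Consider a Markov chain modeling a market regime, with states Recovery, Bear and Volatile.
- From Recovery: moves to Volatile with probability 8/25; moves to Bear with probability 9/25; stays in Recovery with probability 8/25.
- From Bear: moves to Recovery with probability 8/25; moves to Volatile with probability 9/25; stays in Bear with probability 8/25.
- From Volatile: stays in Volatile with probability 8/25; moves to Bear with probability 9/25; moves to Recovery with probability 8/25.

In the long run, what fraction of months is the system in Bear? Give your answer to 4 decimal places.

0.3462

Let the stationary distribution be π with π = πP and π_1 + π_2 + π_3 = 1.
π_1 = 0.32·π_1 + 0.32·π_2 + 0.32·π_3
π_2 = 0.36·π_1 + 0.32·π_2 + 0.36·π_3
Solving with the normalization constraint gives π = (0.3200, 0.3462, 0.3338).
So the stationary probability of Bear is 0.3462.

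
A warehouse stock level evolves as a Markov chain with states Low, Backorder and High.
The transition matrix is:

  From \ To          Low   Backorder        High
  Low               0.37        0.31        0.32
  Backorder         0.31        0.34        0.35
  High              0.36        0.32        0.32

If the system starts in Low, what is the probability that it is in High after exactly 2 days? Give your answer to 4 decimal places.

0.3293

Sum over the intermediate state after 1 day:
P = P(Low→Low)·P(Low→High) + P(Low→Backorder)·P(Backorder→High) + P(Low→High)·P(High→High)
  = 0.37×0.32 + 0.31×0.35 + 0.32×0.32
  = 0.1184 + 0.1085 + 0.1024 = 0.3293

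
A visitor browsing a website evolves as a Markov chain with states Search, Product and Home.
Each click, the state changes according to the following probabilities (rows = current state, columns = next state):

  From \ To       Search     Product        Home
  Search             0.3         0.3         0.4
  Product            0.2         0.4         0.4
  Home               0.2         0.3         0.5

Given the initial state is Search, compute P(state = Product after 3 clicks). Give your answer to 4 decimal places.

0.3330

Propagate the distribution vector 3 clicks from Search.
After 0 clicks: (1.0000, 0.0000, 0.0000)
After 1 click: (0.3000, 0.3000, 0.4000)
After 2 clicks: (0.2300, 0.3300, 0.4400)
After 3 clicks: (0.2230, 0.3330, 0.4440)
P(in Product after 3 clicks) = 0.3330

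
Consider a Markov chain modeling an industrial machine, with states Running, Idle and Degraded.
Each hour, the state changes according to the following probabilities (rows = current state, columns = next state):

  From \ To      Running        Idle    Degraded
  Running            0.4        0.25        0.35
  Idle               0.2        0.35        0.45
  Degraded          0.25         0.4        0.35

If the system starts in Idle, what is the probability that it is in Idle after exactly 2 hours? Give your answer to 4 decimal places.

Sum over the intermediate state after 1 hour:
P = P(Idle→Running)·P(Running→Idle) + P(Idle→Idle)·P(Idle→Idle) + P(Idle→Degraded)·P(Degraded→Idle)
  = 0.2×0.25 + 0.35×0.35 + 0.45×0.4
  = 0.0500 + 0.1225 + 0.1800 = 0.3525

0.3525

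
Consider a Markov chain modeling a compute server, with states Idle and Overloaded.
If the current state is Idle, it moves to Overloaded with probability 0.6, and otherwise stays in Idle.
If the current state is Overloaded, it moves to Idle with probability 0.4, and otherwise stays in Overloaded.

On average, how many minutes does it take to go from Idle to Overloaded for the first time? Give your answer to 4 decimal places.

1.6667

Let t(s) be the expected number of minutes to first reach Overloaded from state s, with t(Overloaded) = 0. Conditioning on the first minute:
t(Idle) = 1 + 0.4·t(Idle)
Solving: t(Idle) = 1.6667.
Expected minutes from Idle to Overloaded: 1.6667.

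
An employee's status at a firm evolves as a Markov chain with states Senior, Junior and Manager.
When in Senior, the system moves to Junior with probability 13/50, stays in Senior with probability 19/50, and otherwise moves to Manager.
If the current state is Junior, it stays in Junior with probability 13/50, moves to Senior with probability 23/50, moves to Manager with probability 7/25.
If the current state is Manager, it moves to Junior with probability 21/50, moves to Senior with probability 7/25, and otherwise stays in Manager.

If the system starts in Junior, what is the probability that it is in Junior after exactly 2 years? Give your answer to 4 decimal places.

Sum over the intermediate state after 1 year:
P = P(Junior→Senior)·P(Senior→Junior) + P(Junior→Junior)·P(Junior→Junior) + P(Junior→Manager)·P(Manager→Junior)
  = 0.46×0.26 + 0.26×0.26 + 0.28×0.42
  = 0.1196 + 0.0676 + 0.1176 = 0.3048

0.3048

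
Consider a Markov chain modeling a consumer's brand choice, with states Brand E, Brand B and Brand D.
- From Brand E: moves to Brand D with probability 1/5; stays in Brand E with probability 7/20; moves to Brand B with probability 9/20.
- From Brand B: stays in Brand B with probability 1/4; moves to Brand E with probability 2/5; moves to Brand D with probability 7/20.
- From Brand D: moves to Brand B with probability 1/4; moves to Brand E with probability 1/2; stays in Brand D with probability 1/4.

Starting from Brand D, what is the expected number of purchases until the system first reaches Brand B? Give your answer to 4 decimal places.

Let t(s) be the expected number of purchases to first reach Brand B from state s, with t(Brand B) = 0. Conditioning on the first purchase:
t(Brand E) = 1 + 0.35·t(Brand E) + 0.2·t(Brand D)
t(Brand D) = 1 + 0.5·t(Brand E) + 0.25·t(Brand D)
Solving: t(Brand E) = 2.4516, t(Brand D) = 2.9677.
Expected purchases from Brand D to Brand B: 2.9677.

2.9677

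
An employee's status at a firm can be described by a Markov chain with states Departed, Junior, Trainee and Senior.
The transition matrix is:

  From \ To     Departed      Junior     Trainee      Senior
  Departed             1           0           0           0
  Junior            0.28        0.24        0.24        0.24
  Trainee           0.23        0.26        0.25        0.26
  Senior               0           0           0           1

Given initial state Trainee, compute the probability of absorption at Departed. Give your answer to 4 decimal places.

Let h(s) be the probability of absorption at Departed starting from transient state s. Then h(Departed) = 1 and h(Senior) = 0. By first-step analysis:
h(Junior) = 0.28·1 + 0.24·h(Junior) + 0.24·h(Trainee) + 0.24·0
h(Trainee) = 0.23·1 + 0.26·h(Junior) + 0.25·h(Trainee) + 0.26·0
Solving: h(Junior) = 0.5225, h(Trainee) = 0.4878.
Starting from Trainee, the probability is 0.4878.

0.4878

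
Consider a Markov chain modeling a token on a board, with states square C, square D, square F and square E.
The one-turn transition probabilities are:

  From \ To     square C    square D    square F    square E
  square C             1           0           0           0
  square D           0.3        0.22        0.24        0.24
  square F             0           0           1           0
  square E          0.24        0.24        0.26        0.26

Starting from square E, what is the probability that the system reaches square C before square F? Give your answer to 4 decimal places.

0.4988

Let h(s) be the probability of absorption at square C starting from transient state s. Then h(square C) = 1 and h(square F) = 0. By first-step analysis:
h(square D) = 0.3·1 + 0.22·h(square D) + 0.24·0 + 0.24·h(square E)
h(square E) = 0.24·1 + 0.24·h(square D) + 0.26·0 + 0.26·h(square E)
Solving: h(square D) = 0.5381, h(square E) = 0.4988.
Starting from square E, the probability is 0.4988.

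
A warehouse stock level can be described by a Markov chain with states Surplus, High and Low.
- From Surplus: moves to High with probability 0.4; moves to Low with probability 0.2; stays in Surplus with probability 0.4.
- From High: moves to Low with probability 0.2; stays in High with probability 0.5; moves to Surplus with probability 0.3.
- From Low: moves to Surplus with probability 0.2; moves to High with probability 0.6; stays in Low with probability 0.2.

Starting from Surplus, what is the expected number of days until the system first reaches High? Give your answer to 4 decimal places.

Let t(s) be the expected number of days to first reach High from state s, with t(High) = 0. Conditioning on the first day:
t(Surplus) = 1 + 0.4·t(Surplus) + 0.2·t(Low)
t(Low) = 1 + 0.2·t(Surplus) + 0.2·t(Low)
Solving: t(Surplus) = 2.2727, t(Low) = 1.8182.
Expected days from Surplus to High: 2.2727.

2.2727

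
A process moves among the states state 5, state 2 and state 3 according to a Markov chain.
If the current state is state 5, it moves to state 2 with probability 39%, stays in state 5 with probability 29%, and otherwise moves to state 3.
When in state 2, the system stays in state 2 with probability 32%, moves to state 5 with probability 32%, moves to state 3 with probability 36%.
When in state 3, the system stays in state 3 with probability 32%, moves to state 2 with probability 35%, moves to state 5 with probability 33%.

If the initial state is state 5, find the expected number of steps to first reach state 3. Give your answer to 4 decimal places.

Let t(s) be the expected number of steps to first reach state 3 from state s, with t(state 3) = 0. Conditioning on the first step:
t(state 5) = 1 + 0.29·t(state 5) + 0.39·t(state 2)
t(state 2) = 1 + 0.32·t(state 5) + 0.32·t(state 2)
Solving: t(state 5) = 2.9888, t(state 2) = 2.8771.
Expected steps from state 5 to state 3: 2.9888.

2.9888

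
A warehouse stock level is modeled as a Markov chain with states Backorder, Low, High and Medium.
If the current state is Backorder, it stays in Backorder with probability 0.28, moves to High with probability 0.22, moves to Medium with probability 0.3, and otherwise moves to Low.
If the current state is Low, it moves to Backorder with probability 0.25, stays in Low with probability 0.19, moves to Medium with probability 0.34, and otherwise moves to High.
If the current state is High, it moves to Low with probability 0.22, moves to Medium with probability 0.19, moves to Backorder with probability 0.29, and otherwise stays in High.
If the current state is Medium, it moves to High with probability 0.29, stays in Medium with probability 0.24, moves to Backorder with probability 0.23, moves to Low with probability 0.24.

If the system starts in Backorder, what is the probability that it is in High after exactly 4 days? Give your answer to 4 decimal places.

Propagate the distribution vector 4 days from Backorder.
After 0 days: (1.0000, 0.0000, 0.0000, 0.0000)
After 1 day: (0.2800, 0.2000, 0.2200, 0.3000)
After 2 days: (0.2612, 0.2144, 0.2586, 0.2658)
After 3 days: (0.2629, 0.2137, 0.2593, 0.2642)
After 4 days: (0.2630, 0.2136, 0.2592, 0.2642)
P(in High after 4 days) = 0.2592

0.2592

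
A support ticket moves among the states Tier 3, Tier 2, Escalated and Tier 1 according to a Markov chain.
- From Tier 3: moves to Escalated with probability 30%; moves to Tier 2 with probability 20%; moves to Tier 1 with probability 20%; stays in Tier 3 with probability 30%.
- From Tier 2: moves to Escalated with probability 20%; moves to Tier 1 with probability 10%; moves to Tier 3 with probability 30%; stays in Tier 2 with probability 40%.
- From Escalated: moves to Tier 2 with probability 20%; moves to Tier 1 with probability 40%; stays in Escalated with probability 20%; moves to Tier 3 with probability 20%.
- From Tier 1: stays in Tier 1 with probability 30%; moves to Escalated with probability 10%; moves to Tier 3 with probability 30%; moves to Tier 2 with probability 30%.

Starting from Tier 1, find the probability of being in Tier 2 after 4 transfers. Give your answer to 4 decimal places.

0.2793

Propagate the distribution vector 4 transfers from Tier 1.
After 0 transfers: (0.0000, 0.0000, 0.0000, 1.0000)
After 1 transfer: (0.3000, 0.3000, 0.1000, 0.3000)
After 2 transfers: (0.2900, 0.2900, 0.2000, 0.2200)
After 3 transfers: (0.2800, 0.2800, 0.2070, 0.2330)
After 4 transfers: (0.2793, 0.2793, 0.2047, 0.2367)
P(in Tier 2 after 4 transfers) = 0.2793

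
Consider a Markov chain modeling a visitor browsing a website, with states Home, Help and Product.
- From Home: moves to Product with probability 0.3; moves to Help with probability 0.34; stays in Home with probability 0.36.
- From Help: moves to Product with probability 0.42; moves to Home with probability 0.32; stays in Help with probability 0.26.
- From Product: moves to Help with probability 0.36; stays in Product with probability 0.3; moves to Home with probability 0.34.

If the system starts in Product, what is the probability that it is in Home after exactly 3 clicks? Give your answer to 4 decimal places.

0.3404

Propagate the distribution vector 3 clicks from Product.
After 0 clicks: (0.0000, 0.0000, 1.0000)
After 1 click: (0.3400, 0.3600, 0.3000)
After 2 clicks: (0.3396, 0.3172, 0.3432)
After 3 clicks: (0.3404, 0.3215, 0.3381)
P(in Home after 3 clicks) = 0.3404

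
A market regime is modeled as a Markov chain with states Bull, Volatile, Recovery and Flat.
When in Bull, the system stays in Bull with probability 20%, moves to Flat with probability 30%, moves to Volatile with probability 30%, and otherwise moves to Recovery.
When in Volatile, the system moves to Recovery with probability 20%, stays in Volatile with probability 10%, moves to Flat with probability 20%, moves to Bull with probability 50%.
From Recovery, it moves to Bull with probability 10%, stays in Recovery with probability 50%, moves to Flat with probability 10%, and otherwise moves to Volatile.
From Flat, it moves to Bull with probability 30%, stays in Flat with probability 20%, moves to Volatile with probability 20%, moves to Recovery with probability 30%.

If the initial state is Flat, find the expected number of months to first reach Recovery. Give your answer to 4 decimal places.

4.0339

Let t(s) be the expected number of months to first reach Recovery from state s, with t(Recovery) = 0. Conditioning on the first month:
t(Bull) = 1 + 0.2·t(Bull) + 0.3·t(Volatile) + 0.3·t(Flat)
t(Volatile) = 1 + 0.5·t(Bull) + 0.1·t(Volatile) + 0.2·t(Flat)
t(Flat) = 1 + 0.3·t(Bull) + 0.2·t(Volatile) + 0.2·t(Flat)
Solving: t(Bull) = 4.4407, t(Volatile) = 4.4746, t(Flat) = 4.0339.
Expected months from Flat to Recovery: 4.0339.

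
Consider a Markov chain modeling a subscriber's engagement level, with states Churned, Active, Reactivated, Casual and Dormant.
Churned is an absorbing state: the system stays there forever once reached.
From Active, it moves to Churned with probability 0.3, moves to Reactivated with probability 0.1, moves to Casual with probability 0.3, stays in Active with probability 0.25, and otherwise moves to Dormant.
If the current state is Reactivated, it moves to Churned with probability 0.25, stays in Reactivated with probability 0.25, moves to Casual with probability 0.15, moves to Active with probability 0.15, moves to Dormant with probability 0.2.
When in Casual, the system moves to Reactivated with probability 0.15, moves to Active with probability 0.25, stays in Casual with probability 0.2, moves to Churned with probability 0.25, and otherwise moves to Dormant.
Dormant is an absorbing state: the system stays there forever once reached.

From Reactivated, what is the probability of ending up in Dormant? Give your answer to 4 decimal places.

Let h(s) be the probability of absorption at Dormant starting from transient state s. Then h(Dormant) = 1 and h(Churned) = 0. By first-step analysis:
h(Active) = 0.3·0 + 0.25·h(Active) + 0.1·h(Reactivated) + 0.3·h(Casual) + 0.05·1
h(Reactivated) = 0.25·0 + 0.15·h(Active) + 0.25·h(Reactivated) + 0.15·h(Casual) + 0.2·1
h(Casual) = 0.25·0 + 0.25·h(Active) + 0.15·h(Reactivated) + 0.2·h(Casual) + 0.15·1
Solving: h(Active) = 0.2536, h(Reactivated) = 0.3852, h(Casual) = 0.3390.
Starting from Reactivated, the probability is 0.3852.

0.3852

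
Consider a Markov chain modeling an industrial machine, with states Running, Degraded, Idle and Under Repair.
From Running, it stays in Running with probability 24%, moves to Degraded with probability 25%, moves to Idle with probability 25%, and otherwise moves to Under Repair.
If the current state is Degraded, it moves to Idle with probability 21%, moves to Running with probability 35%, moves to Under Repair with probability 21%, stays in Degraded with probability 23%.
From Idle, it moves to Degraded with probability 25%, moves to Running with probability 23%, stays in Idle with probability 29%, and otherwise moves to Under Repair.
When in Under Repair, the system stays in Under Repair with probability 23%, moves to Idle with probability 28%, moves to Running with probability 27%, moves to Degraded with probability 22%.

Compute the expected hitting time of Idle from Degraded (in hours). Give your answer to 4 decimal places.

4.2014

Let t(s) be the expected number of hours to first reach Idle from state s, with t(Idle) = 0. Conditioning on the first hour:
t(Running) = 1 + 0.24·t(Running) + 0.25·t(Degraded) + 0.26·t(Under Repair)
t(Degraded) = 1 + 0.35·t(Running) + 0.23·t(Degraded) + 0.21·t(Under Repair)
t(Under Repair) = 1 + 0.27·t(Running) + 0.22·t(Degraded) + 0.23·t(Under Repair)
Solving: t(Running) = 4.0370, t(Degraded) = 4.2014, t(Under Repair) = 3.9147.
Expected hours from Degraded to Idle: 4.2014.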